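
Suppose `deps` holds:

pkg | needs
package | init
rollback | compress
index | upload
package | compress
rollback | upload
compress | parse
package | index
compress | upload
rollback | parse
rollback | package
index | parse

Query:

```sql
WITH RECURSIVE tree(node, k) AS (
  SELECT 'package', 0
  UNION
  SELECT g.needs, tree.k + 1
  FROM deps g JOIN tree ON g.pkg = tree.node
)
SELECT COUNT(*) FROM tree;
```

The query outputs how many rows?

6

Base: (package, k=0).
Iteration 1: edges from {package} -> (compress, k=1), (index, k=1), (init, k=1).
Iteration 2: edges from {compress,index,init} -> (parse, k=2), (upload, k=2). [UNION drops 2 duplicate row(s)]
Iteration 3: no outgoing edges from {parse,upload}; recursion stops.
Total rows emitted: 6.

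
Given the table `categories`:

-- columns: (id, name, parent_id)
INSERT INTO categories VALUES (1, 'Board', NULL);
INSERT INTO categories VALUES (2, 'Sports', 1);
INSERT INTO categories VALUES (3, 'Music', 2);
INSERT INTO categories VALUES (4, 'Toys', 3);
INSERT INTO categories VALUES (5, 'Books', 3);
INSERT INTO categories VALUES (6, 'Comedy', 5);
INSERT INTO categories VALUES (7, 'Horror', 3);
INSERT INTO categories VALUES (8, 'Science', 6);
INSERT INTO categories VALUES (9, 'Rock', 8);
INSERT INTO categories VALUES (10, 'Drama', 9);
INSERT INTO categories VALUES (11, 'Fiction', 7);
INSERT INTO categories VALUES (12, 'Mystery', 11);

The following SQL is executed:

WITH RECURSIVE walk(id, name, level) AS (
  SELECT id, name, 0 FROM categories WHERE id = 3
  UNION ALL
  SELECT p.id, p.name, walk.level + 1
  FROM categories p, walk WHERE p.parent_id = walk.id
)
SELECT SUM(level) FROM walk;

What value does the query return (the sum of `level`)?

22

Base: id=3 (Music) at level 0.
Iteration 1: rows with parent_id in {3} -> Toys (id 4, level 1), Books (id 5, level 1), Horror (id 7, level 1).
Iteration 2: rows with parent_id in {4,5,7} -> Comedy (id 6, level 2), Fiction (id 11, level 2).
Iteration 3: rows with parent_id in {6,11} -> Science (id 8, level 3), Mystery (id 12, level 3).
Iteration 4: rows with parent_id in {8,12} -> Rock (id 9, level 4).
Iteration 5: rows with parent_id in {9} -> Drama (id 10, level 5).
Iteration 6: no rows with parent_id in {10}; recursion stops.
SUM(level) = 0 + 1 + 1 + 1 + 2 + 2 + 3 + 3 + 4 + 5 = 22.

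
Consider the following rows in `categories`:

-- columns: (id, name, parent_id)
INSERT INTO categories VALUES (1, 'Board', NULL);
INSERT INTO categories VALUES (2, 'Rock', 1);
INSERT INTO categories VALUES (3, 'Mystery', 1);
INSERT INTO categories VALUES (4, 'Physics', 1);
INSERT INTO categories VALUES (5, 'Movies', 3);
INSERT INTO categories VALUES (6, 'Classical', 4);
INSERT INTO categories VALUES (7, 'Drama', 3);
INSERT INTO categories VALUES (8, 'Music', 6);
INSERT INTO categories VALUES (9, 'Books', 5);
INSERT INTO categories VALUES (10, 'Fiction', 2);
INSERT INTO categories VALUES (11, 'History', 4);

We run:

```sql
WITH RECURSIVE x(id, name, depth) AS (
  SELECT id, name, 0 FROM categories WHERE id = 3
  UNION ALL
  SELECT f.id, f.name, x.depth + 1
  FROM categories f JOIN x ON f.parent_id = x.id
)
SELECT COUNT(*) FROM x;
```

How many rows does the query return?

4

Base: id=3 (Mystery) at depth 0.
Iteration 1: rows with parent_id in {3} -> Movies (id 5, depth 1), Drama (id 7, depth 1).
Iteration 2: rows with parent_id in {5,7} -> Books (id 9, depth 2).
Iteration 3: no rows with parent_id in {9}; recursion stops.
Total rows emitted: 4.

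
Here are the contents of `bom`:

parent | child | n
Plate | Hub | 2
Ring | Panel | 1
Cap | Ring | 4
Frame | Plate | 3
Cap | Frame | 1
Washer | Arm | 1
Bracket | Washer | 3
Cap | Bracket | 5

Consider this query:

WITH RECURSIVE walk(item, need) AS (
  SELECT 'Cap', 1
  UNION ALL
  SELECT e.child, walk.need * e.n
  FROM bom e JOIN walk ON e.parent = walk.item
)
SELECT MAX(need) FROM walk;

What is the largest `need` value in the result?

15

Base: (Cap, need=1).
Iteration 1: components of {Cap} -> Bracket = 1*5 = 5, Frame = 1*1 = 1, Ring = 1*4 = 4.
Iteration 2: components of {Bracket,Frame,Ring} -> Panel = 4*1 = 4, Plate = 1*3 = 3, Washer = 5*3 = 15.
Iteration 3: components of {Panel,Plate,Washer} -> Arm = 15*1 = 15, Hub = 3*2 = 6.
Iteration 4: no further components; recursion stops.
need values: 1, 4, 5, 1, 4, 15, 3, 15, 6; the maximum is 15.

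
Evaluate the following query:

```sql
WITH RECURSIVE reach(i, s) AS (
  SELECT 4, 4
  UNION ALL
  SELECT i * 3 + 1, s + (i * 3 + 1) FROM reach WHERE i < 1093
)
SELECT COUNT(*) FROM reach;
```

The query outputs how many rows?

6

Base: i=4, s=4.
Iteration 1: 4 < 1093 holds -> i = 4 * 3 + 1 = 13, s = 4 + 13 = 17.
Iteration 2: 13 < 1093 holds -> i = 13 * 3 + 1 = 40, s = 17 + 40 = 57.
Iteration 3: 40 < 1093 holds -> i = 40 * 3 + 1 = 121, s = 57 + 121 = 178.
Iteration 4: 121 < 1093 holds -> i = 121 * 3 + 1 = 364, s = 178 + 364 = 542.
Iteration 5: 364 < 1093 holds -> i = 364 * 3 + 1 = 1093, s = 542 + 1093 = 1635.
Iteration 6: 1093 < 1093 fails; recursion stops.
Total rows emitted: 6.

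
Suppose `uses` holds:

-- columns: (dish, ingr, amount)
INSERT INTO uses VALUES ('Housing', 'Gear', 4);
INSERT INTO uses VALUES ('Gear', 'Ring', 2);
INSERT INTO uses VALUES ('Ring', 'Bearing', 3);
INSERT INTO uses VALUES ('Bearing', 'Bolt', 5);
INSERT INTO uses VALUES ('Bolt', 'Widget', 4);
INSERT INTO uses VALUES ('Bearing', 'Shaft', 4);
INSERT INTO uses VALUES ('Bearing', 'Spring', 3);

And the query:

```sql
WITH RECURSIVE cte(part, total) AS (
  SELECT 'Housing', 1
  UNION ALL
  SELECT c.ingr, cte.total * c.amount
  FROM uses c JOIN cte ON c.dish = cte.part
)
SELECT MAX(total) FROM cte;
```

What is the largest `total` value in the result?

Base: (Housing, total=1).
Iteration 1: components of {Housing} -> Gear = 1*4 = 4.
Iteration 2: components of {Gear} -> Ring = 4*2 = 8.
Iteration 3: components of {Ring} -> Bearing = 8*3 = 24.
Iteration 4: components of {Bearing} -> Bolt = 24*5 = 120, Shaft = 24*4 = 96, Spring = 24*3 = 72.
Iteration 5: components of {Bolt,Shaft,Spring} -> Widget = 120*4 = 480.
Iteration 6: no further components; recursion stops.
total values: 1, 4, 8, 24, 120, 96, 72, 480; the maximum is 480.

480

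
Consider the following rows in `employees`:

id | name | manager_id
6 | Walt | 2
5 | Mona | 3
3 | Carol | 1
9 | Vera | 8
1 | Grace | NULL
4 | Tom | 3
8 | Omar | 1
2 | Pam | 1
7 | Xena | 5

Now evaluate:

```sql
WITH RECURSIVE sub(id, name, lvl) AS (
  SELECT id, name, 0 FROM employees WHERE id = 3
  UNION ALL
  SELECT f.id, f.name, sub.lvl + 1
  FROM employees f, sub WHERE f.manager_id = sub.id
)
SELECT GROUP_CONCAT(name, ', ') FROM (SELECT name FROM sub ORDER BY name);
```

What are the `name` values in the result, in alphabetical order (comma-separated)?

Carol, Mona, Tom, Xena

Base: id=3 (Carol) at lvl 0.
Iteration 1: rows with manager_id in {3} -> Tom (id 4, lvl 1), Mona (id 5, lvl 1).
Iteration 2: rows with manager_id in {4,5} -> Xena (id 7, lvl 2).
Iteration 3: no rows with manager_id in {7}; recursion stops.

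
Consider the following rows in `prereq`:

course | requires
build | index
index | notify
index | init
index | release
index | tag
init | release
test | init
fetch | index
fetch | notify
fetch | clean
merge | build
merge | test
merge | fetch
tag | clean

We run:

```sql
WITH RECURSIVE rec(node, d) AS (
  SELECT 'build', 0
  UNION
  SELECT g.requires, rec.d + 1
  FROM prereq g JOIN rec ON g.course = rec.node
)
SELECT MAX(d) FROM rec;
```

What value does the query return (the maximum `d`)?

3

Base: (build, d=0).
Iteration 1: edges from {build} -> (index, d=1).
Iteration 2: edges from {index} -> (init, d=2), (notify, d=2), (release, d=2), (tag, d=2).
Iteration 3: edges from {init,notify,release,tag} -> (clean, d=3), (release, d=3).
Iteration 4: no outgoing edges from {clean,release}; recursion stops.
d values: 0, 1, 2, 2, 2, 2, 3, 3; the maximum is 3.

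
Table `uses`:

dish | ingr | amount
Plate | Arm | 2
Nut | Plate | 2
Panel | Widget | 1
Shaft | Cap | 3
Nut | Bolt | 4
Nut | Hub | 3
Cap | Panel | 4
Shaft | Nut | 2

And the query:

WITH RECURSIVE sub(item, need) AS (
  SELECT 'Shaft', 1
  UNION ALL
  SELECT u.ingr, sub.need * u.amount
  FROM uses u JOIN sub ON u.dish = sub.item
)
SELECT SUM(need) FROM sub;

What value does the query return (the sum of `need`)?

Base: (Shaft, need=1).
Iteration 1: components of {Shaft} -> Cap = 1*3 = 3, Nut = 1*2 = 2.
Iteration 2: components of {Cap,Nut} -> Bolt = 2*4 = 8, Hub = 2*3 = 6, Panel = 3*4 = 12, Plate = 2*2 = 4.
Iteration 3: components of {Bolt,Hub,Panel,Plate} -> Arm = 4*2 = 8, Widget = 12*1 = 12.
Iteration 4: no further components; recursion stops.
SUM(need) = 1 + 2 + 3 + 4 + 8 + 6 + 12 + 8 + 12 = 56.

56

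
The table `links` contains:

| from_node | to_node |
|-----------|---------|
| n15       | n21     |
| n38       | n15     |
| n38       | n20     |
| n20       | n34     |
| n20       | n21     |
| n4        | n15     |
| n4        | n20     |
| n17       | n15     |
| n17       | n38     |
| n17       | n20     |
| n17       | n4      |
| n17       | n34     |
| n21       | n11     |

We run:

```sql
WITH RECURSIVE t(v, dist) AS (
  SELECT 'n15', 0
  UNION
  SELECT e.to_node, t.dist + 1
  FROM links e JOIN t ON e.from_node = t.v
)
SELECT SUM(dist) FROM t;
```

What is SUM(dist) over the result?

3

Base: (n15, dist=0).
Iteration 1: edges from {n15} -> (n21, dist=1).
Iteration 2: edges from {n21} -> (n11, dist=2).
Iteration 3: no outgoing edges from {n11}; recursion stops.
SUM(dist) = 0 + 1 + 2 = 3.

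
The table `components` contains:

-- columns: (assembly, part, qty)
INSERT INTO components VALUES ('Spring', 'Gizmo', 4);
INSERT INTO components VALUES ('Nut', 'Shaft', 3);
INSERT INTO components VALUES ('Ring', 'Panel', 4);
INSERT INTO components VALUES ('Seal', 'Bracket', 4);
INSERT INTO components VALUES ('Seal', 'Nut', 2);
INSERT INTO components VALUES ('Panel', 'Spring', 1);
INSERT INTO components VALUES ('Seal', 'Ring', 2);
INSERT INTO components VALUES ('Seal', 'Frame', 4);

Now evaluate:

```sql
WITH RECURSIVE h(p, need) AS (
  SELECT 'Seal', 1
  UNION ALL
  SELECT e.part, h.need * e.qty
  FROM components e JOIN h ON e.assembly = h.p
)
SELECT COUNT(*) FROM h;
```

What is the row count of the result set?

Base: (Seal, need=1).
Iteration 1: components of {Seal} -> Bracket = 1*4 = 4, Frame = 1*4 = 4, Nut = 1*2 = 2, Ring = 1*2 = 2.
Iteration 2: components of {Bracket,Frame,Nut,Ring} -> Panel = 2*4 = 8, Shaft = 2*3 = 6.
Iteration 3: components of {Panel,Shaft} -> Spring = 8*1 = 8.
Iteration 4: components of {Spring} -> Gizmo = 8*4 = 32.
Iteration 5: no further components; recursion stops.
Total rows emitted: 9.

9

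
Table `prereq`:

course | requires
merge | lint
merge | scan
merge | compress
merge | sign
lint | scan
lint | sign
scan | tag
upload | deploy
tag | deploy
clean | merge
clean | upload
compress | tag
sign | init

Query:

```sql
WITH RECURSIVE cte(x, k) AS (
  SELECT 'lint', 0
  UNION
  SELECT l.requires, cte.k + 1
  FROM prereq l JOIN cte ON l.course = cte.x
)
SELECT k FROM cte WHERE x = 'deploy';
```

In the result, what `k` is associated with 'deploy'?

Base: (lint, k=0).
Iteration 1: edges from {lint} -> (scan, k=1), (sign, k=1).
Iteration 2: edges from {scan,sign} -> (init, k=2), (tag, k=2).
Iteration 3: edges from {init,tag} -> (deploy, k=3).
Iteration 4: no outgoing edges from {deploy}; recursion stops.

3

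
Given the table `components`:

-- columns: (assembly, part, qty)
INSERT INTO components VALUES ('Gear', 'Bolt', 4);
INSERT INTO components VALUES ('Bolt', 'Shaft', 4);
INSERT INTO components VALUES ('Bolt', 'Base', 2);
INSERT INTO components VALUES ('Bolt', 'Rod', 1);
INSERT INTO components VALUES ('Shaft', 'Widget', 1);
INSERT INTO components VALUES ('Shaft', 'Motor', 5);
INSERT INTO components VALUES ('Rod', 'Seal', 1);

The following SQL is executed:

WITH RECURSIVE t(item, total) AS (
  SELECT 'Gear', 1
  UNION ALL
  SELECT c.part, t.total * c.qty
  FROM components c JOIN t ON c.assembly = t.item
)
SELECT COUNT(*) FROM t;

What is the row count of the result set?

Base: (Gear, total=1).
Iteration 1: components of {Gear} -> Bolt = 1*4 = 4.
Iteration 2: components of {Bolt} -> Base = 4*2 = 8, Rod = 4*1 = 4, Shaft = 4*4 = 16.
Iteration 3: components of {Base,Rod,Shaft} -> Motor = 16*5 = 80, Seal = 4*1 = 4, Widget = 16*1 = 16.
Iteration 4: no further components; recursion stops.
Total rows emitted: 8.

8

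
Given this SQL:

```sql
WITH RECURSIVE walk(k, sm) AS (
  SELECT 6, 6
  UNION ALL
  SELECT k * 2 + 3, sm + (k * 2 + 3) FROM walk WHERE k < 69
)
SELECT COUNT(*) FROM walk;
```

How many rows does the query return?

4

Base: k=6, sm=6.
Iteration 1: 6 < 69 holds -> k = 6 * 2 + 3 = 15, sm = 6 + 15 = 21.
Iteration 2: 15 < 69 holds -> k = 15 * 2 + 3 = 33, sm = 21 + 33 = 54.
Iteration 3: 33 < 69 holds -> k = 33 * 2 + 3 = 69, sm = 54 + 69 = 123.
Iteration 4: 69 < 69 fails; recursion stops.
Total rows emitted: 4.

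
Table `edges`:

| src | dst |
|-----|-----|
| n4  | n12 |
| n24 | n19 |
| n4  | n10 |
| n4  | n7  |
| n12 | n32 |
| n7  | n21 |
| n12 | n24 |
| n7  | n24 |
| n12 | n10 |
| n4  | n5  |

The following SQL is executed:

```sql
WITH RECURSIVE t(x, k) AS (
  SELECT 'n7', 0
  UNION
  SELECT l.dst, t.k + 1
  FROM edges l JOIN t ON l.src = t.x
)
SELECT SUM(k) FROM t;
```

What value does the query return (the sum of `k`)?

4

Base: (n7, k=0).
Iteration 1: edges from {n7} -> (n21, k=1), (n24, k=1).
Iteration 2: edges from {n21,n24} -> (n19, k=2).
Iteration 3: no outgoing edges from {n19}; recursion stops.
SUM(k) = 0 + 1 + 1 + 2 = 4.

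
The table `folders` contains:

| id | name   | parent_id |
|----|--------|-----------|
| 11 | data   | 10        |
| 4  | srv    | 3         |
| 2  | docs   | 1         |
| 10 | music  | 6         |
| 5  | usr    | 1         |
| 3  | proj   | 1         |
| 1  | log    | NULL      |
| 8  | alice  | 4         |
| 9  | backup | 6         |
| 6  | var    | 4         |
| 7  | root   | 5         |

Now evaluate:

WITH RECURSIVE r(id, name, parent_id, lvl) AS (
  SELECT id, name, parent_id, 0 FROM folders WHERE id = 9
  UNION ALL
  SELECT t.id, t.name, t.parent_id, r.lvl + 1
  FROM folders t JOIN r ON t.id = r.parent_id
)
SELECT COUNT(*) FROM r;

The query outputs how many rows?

Base: id=9 (backup), parent_id=6, lvl 0.
Iteration 1: join on id=6 -> var (id 6, parent_id=4, lvl 1).
Iteration 2: join on id=4 -> srv (id 4, parent_id=3, lvl 2).
Iteration 3: join on id=3 -> proj (id 3, parent_id=1, lvl 3).
Iteration 4: join on id=1 -> log (id 1, parent_id=NULL, lvl 4).
Iteration 5: parent_id is NULL; no match; recursion stops.
Total rows emitted: 5.

5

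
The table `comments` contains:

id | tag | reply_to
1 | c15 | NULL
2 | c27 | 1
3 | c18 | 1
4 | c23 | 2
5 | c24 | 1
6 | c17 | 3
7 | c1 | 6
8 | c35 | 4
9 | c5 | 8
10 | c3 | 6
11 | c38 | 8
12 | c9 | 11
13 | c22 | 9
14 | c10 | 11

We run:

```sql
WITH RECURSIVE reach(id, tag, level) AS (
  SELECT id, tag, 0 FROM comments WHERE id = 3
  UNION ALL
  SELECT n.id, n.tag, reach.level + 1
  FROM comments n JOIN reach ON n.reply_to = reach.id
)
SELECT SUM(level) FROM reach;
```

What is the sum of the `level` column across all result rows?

5

Base: id=3 (c18) at level 0.
Iteration 1: rows with reply_to in {3} -> c17 (id 6, level 1).
Iteration 2: rows with reply_to in {6} -> c1 (id 7, level 2), c3 (id 10, level 2).
Iteration 3: no rows with reply_to in {7,10}; recursion stops.
SUM(level) = 0 + 1 + 2 + 2 = 5.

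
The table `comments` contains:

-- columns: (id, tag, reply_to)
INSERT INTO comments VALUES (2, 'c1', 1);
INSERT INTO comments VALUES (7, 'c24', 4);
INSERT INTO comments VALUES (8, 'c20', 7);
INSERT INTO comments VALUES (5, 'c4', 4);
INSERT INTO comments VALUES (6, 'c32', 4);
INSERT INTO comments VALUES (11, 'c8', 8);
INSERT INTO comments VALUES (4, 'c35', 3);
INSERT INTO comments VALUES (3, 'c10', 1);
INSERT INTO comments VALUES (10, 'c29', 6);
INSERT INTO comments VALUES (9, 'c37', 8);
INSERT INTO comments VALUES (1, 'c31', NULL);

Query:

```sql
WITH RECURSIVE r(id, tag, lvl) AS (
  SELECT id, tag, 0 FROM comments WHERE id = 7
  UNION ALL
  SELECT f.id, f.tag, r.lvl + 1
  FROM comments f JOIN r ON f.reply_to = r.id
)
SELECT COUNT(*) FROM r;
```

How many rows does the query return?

Base: id=7 (c24) at lvl 0.
Iteration 1: rows with reply_to in {7} -> c20 (id 8, lvl 1).
Iteration 2: rows with reply_to in {8} -> c37 (id 9, lvl 2), c8 (id 11, lvl 2).
Iteration 3: no rows with reply_to in {9,11}; recursion stops.
Total rows emitted: 4.

4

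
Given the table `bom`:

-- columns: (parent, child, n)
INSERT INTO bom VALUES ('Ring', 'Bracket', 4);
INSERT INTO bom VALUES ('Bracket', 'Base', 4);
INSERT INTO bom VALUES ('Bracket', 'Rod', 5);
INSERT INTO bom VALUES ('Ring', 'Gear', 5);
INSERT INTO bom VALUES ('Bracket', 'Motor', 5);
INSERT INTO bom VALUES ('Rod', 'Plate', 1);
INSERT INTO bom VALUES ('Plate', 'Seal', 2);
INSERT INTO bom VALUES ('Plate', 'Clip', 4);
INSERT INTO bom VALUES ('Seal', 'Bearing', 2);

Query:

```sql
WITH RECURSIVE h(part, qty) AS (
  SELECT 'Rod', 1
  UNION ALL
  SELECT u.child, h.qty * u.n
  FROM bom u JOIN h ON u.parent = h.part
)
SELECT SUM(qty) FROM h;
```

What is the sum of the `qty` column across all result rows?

12

Base: (Rod, qty=1).
Iteration 1: components of {Rod} -> Plate = 1*1 = 1.
Iteration 2: components of {Plate} -> Clip = 1*4 = 4, Seal = 1*2 = 2.
Iteration 3: components of {Clip,Seal} -> Bearing = 2*2 = 4.
Iteration 4: no further components; recursion stops.
SUM(qty) = 1 + 1 + 2 + 4 + 4 = 12.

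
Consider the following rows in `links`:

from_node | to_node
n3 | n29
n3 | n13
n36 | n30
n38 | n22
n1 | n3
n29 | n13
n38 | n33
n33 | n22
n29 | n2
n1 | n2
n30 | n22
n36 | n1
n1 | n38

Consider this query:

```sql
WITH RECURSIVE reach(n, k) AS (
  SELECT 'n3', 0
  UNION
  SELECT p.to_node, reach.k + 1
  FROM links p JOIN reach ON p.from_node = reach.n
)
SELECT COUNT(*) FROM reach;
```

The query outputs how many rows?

Base: (n3, k=0).
Iteration 1: edges from {n3} -> (n13, k=1), (n29, k=1).
Iteration 2: edges from {n13,n29} -> (n13, k=2), (n2, k=2).
Iteration 3: no outgoing edges from {n13,n2}; recursion stops.
Total rows emitted: 5.

5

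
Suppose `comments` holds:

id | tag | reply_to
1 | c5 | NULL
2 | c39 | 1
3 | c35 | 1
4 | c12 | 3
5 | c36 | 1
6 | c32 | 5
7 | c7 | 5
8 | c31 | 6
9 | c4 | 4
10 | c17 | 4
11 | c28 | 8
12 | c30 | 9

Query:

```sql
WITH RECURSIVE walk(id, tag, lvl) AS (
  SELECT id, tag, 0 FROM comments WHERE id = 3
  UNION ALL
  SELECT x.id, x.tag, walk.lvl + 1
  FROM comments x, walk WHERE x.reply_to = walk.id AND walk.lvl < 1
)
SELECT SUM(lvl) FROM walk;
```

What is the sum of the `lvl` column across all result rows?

Base: id=3 (c35) at lvl 0.
Iteration 1: rows with reply_to in {3} -> c12 (id 4, lvl 1).
Iteration 2: lvl < 1 fails for all current rows; recursion stops.
SUM(lvl) = 0 + 1 = 1.

1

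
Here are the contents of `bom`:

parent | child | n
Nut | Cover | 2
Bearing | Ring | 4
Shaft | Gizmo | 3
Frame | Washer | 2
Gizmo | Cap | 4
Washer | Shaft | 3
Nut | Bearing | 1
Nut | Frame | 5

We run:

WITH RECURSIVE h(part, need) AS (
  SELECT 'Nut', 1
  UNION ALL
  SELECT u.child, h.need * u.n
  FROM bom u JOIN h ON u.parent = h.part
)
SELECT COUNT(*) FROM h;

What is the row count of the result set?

Base: (Nut, need=1).
Iteration 1: components of {Nut} -> Bearing = 1*1 = 1, Cover = 1*2 = 2, Frame = 1*5 = 5.
Iteration 2: components of {Bearing,Cover,Frame} -> Ring = 1*4 = 4, Washer = 5*2 = 10.
Iteration 3: components of {Ring,Washer} -> Shaft = 10*3 = 30.
Iteration 4: components of {Shaft} -> Gizmo = 30*3 = 90.
Iteration 5: components of {Gizmo} -> Cap = 90*4 = 360.
Iteration 6: no further components; recursion stops.
Total rows emitted: 9.

9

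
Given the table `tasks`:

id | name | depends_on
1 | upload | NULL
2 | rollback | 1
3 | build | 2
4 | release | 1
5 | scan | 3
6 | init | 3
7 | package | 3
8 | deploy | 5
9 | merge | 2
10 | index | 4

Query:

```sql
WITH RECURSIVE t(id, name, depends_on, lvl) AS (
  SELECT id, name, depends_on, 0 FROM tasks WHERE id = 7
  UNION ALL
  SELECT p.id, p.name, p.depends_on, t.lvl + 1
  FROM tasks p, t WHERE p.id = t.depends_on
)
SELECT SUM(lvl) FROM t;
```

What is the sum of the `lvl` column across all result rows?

6

Base: id=7 (package), depends_on=3, lvl 0.
Iteration 1: join on id=3 -> build (id 3, depends_on=2, lvl 1).
Iteration 2: join on id=2 -> rollback (id 2, depends_on=1, lvl 2).
Iteration 3: join on id=1 -> upload (id 1, depends_on=NULL, lvl 3).
Iteration 4: depends_on is NULL; no match; recursion stops.
SUM(lvl) = 0 + 1 + 2 + 3 = 6.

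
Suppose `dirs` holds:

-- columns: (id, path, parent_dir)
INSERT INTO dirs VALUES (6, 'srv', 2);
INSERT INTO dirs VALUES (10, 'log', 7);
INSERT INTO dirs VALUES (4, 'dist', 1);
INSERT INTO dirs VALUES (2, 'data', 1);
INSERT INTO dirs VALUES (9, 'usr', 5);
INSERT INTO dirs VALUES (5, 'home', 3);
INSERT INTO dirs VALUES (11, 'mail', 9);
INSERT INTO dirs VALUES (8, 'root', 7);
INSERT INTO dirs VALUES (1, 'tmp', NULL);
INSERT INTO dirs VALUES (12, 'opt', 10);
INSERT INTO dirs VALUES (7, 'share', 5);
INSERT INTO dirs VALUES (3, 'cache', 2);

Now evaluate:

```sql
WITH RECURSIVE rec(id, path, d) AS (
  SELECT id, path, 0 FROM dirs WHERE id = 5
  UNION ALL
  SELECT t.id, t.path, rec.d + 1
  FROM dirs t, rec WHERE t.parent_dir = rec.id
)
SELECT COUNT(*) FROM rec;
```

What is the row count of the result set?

7

Base: id=5 (home) at d 0.
Iteration 1: rows with parent_dir in {5} -> share (id 7, d 1), usr (id 9, d 1).
Iteration 2: rows with parent_dir in {7,9} -> root (id 8, d 2), log (id 10, d 2), mail (id 11, d 2).
Iteration 3: rows with parent_dir in {8,10,11} -> opt (id 12, d 3).
Iteration 4: no rows with parent_dir in {12}; recursion stops.
Total rows emitted: 7.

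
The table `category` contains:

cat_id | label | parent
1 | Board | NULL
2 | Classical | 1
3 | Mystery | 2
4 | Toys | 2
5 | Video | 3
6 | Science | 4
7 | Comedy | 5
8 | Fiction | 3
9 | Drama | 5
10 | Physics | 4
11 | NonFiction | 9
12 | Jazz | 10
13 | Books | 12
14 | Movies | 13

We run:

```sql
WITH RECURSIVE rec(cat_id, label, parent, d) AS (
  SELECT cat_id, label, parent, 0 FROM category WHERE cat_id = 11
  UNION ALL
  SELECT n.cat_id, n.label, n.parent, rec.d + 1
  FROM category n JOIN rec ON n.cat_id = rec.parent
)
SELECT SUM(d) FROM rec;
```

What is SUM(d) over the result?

Base: cat_id=11 (NonFiction), parent=9, d 0.
Iteration 1: join on cat_id=9 -> Drama (id 9, parent=5, d 1).
Iteration 2: join on cat_id=5 -> Video (id 5, parent=3, d 2).
Iteration 3: join on cat_id=3 -> Mystery (id 3, parent=2, d 3).
Iteration 4: join on cat_id=2 -> Classical (id 2, parent=1, d 4).
Iteration 5: join on cat_id=1 -> Board (id 1, parent=NULL, d 5).
Iteration 6: parent is NULL; no match; recursion stops.
SUM(d) = 0 + 1 + 2 + 3 + 4 + 5 = 15.

15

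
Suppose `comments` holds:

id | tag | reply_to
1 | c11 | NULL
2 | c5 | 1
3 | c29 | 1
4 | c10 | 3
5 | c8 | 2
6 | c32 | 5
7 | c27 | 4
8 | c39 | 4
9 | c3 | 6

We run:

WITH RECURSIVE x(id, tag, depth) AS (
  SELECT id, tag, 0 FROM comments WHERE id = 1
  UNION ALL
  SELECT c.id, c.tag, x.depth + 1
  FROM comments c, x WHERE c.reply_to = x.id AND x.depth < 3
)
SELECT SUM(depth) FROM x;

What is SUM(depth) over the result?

15

Base: id=1 (c11) at depth 0.
Iteration 1: rows with reply_to in {1} -> c5 (id 2, depth 1), c29 (id 3, depth 1).
Iteration 2: rows with reply_to in {2,3} -> c10 (id 4, depth 2), c8 (id 5, depth 2).
Iteration 3: rows with reply_to in {4,5} -> c32 (id 6, depth 3), c27 (id 7, depth 3), c39 (id 8, depth 3).
Iteration 4: depth < 3 fails for all current rows; recursion stops.
SUM(depth) = 0 + 1 + 1 + 2 + 2 + 3 + 3 + 3 = 15.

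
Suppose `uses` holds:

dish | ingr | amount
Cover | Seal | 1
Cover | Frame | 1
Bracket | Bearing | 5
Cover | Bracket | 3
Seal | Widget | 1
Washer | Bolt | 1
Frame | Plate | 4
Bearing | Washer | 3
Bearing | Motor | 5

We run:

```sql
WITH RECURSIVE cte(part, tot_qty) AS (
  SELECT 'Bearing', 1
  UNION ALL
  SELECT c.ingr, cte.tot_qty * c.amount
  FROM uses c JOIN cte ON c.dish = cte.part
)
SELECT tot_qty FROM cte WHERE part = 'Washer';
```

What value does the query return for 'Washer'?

Base: (Bearing, tot_qty=1).
Iteration 1: components of {Bearing} -> Motor = 1*5 = 5, Washer = 1*3 = 3.
Iteration 2: components of {Motor,Washer} -> Bolt = 3*1 = 3.
Iteration 3: no further components; recursion stops.

3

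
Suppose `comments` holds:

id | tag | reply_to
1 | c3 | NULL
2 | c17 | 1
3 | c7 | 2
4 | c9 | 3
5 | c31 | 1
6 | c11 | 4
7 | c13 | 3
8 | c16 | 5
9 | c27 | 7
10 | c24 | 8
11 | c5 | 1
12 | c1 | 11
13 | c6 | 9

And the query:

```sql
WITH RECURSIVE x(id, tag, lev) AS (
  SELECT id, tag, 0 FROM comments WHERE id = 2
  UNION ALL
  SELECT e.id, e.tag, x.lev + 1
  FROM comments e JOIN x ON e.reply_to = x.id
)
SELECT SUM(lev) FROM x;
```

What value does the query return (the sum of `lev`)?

Base: id=2 (c17) at lev 0.
Iteration 1: rows with reply_to in {2} -> c7 (id 3, lev 1).
Iteration 2: rows with reply_to in {3} -> c9 (id 4, lev 2), c13 (id 7, lev 2).
Iteration 3: rows with reply_to in {4,7} -> c11 (id 6, lev 3), c27 (id 9, lev 3).
Iteration 4: rows with reply_to in {6,9} -> c6 (id 13, lev 4).
Iteration 5: no rows with reply_to in {13}; recursion stops.
SUM(lev) = 0 + 1 + 2 + 2 + 3 + 3 + 4 = 15.

15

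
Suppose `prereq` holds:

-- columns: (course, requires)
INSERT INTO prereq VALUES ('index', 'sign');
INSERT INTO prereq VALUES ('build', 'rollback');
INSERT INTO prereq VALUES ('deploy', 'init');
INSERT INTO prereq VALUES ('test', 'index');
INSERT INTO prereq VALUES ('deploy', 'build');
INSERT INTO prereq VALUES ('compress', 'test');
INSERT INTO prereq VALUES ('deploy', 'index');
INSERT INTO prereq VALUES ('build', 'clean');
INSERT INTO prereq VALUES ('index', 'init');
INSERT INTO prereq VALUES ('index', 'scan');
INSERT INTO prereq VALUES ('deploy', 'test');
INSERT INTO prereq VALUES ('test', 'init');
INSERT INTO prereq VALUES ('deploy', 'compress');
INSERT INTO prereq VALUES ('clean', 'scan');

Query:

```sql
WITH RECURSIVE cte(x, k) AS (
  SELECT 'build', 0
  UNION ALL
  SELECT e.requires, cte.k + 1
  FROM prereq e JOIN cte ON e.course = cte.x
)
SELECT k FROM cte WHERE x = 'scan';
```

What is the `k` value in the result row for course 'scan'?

2

Base: (build, k=0).
Iteration 1: edges from {build} -> (clean, k=1), (rollback, k=1).
Iteration 2: edges from {clean,rollback} -> (scan, k=2).
Iteration 3: no outgoing edges from {scan}; recursion stops.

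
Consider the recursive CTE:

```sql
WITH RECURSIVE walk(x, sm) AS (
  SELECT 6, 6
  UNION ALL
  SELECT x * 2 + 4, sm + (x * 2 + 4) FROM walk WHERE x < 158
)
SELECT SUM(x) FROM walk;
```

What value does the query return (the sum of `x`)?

606

Base: x=6, sm=6.
Iteration 1: 6 < 158 holds -> x = 6 * 2 + 4 = 16, sm = 6 + 16 = 22.
Iteration 2: 16 < 158 holds -> x = 16 * 2 + 4 = 36, sm = 22 + 36 = 58.
Iteration 3: 36 < 158 holds -> x = 36 * 2 + 4 = 76, sm = 58 + 76 = 134.
Iteration 4: 76 < 158 holds -> x = 76 * 2 + 4 = 156, sm = 134 + 156 = 290.
Iteration 5: 156 < 158 holds -> x = 156 * 2 + 4 = 316, sm = 290 + 316 = 606.
Iteration 6: 316 < 158 fails; recursion stops.
SUM(x) = 6 + 16 + 36 + 76 + 156 + 316 = 606.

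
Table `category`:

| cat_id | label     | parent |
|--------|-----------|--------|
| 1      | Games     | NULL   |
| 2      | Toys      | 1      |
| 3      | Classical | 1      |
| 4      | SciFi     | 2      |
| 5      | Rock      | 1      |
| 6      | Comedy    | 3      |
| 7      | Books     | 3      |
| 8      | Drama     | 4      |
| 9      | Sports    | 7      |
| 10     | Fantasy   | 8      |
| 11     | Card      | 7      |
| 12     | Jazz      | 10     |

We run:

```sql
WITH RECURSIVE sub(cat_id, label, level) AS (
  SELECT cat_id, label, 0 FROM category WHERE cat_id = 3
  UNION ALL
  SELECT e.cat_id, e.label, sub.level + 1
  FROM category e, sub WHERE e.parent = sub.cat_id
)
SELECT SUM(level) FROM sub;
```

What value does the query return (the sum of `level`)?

Base: cat_id=3 (Classical) at level 0.
Iteration 1: rows with parent in {3} -> Comedy (id 6, level 1), Books (id 7, level 1).
Iteration 2: rows with parent in {6,7} -> Sports (id 9, level 2), Card (id 11, level 2).
Iteration 3: no rows with parent in {9,11}; recursion stops.
SUM(level) = 0 + 1 + 1 + 2 + 2 = 6.

6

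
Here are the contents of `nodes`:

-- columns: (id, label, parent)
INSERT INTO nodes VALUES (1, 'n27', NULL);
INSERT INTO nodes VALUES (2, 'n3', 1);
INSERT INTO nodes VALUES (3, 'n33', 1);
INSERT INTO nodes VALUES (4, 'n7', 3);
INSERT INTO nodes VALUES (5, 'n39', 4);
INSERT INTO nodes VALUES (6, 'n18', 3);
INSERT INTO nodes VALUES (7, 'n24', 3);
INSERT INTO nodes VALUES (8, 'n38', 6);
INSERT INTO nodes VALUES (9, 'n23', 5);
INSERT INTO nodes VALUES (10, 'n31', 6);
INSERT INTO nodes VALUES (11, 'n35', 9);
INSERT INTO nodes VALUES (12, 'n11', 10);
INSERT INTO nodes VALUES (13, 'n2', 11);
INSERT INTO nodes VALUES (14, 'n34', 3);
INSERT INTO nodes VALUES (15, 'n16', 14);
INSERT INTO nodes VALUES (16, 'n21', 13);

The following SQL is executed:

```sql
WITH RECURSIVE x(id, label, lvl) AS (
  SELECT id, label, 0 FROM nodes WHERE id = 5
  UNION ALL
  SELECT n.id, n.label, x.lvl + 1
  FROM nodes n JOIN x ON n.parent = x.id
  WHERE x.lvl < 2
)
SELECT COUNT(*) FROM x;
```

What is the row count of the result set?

3

Base: id=5 (n39) at lvl 0.
Iteration 1: rows with parent in {5} -> n23 (id 9, lvl 1).
Iteration 2: rows with parent in {9} -> n35 (id 11, lvl 2).
Iteration 3: lvl < 2 fails for all current rows; recursion stops.
Total rows emitted: 3.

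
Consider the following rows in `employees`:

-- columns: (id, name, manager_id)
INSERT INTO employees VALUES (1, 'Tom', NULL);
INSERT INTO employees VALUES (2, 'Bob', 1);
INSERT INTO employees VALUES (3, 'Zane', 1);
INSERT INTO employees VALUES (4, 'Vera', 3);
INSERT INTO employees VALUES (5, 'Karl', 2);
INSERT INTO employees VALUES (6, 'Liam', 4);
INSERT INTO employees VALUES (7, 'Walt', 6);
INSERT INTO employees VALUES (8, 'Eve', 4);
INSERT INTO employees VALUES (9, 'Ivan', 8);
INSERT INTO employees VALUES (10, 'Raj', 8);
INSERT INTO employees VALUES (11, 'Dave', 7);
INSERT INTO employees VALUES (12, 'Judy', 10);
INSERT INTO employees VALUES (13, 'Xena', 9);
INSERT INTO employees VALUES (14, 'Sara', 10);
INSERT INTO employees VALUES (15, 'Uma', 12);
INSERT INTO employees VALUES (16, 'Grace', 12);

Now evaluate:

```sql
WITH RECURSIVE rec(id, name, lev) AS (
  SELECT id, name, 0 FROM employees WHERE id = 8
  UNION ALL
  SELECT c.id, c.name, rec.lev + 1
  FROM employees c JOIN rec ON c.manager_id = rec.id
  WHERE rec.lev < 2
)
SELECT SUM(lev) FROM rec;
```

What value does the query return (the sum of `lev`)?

8

Base: id=8 (Eve) at lev 0.
Iteration 1: rows with manager_id in {8} -> Ivan (id 9, lev 1), Raj (id 10, lev 1).
Iteration 2: rows with manager_id in {9,10} -> Judy (id 12, lev 2), Xena (id 13, lev 2), Sara (id 14, lev 2).
Iteration 3: lev < 2 fails for all current rows; recursion stops.
SUM(lev) = 0 + 1 + 1 + 2 + 2 + 2 = 8.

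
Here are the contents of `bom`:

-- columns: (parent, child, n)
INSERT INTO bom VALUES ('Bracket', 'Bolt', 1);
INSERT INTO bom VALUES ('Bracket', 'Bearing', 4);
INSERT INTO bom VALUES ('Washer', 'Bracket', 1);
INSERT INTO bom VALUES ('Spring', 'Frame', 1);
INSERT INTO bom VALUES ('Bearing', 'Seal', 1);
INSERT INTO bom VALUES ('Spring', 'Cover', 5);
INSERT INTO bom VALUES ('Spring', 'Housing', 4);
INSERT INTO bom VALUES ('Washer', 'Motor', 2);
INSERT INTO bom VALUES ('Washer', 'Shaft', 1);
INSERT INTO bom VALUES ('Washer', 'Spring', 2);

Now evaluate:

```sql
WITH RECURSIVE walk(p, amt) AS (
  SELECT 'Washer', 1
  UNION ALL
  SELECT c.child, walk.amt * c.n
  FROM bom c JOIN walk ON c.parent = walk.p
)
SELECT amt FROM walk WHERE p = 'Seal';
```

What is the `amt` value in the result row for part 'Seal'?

Base: (Washer, amt=1).
Iteration 1: components of {Washer} -> Bracket = 1*1 = 1, Motor = 1*2 = 2, Shaft = 1*1 = 1, Spring = 1*2 = 2.
Iteration 2: components of {Bracket,Motor,Shaft,Spring} -> Bearing = 1*4 = 4, Bolt = 1*1 = 1, Cover = 2*5 = 10, Frame = 2*1 = 2, Housing = 2*4 = 8.
Iteration 3: components of {Bearing,Bolt,Cover,Frame,Housing} -> Seal = 4*1 = 4.
Iteration 4: no further components; recursion stops.

4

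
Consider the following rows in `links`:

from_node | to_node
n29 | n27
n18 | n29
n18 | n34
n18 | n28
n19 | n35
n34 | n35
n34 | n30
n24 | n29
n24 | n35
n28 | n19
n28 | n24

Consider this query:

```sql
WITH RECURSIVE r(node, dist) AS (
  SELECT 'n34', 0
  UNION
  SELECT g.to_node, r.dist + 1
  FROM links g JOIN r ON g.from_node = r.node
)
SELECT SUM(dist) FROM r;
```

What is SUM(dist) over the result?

2

Base: (n34, dist=0).
Iteration 1: edges from {n34} -> (n30, dist=1), (n35, dist=1).
Iteration 2: no outgoing edges from {n30,n35}; recursion stops.
SUM(dist) = 0 + 1 + 1 = 2.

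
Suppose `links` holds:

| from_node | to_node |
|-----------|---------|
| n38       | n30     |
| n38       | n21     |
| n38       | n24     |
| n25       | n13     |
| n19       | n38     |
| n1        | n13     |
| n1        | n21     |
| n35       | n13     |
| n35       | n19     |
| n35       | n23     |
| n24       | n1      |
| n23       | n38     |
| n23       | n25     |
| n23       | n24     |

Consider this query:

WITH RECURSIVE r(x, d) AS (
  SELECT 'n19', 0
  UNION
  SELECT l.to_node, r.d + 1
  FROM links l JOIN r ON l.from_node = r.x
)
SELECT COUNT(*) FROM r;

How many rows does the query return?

8

Base: (n19, d=0).
Iteration 1: edges from {n19} -> (n38, d=1).
Iteration 2: edges from {n38} -> (n21, d=2), (n24, d=2), (n30, d=2).
Iteration 3: edges from {n21,n24,n30} -> (n1, d=3).
Iteration 4: edges from {n1} -> (n13, d=4), (n21, d=4).
Iteration 5: no outgoing edges from {n13,n21}; recursion stops.
Total rows emitted: 8.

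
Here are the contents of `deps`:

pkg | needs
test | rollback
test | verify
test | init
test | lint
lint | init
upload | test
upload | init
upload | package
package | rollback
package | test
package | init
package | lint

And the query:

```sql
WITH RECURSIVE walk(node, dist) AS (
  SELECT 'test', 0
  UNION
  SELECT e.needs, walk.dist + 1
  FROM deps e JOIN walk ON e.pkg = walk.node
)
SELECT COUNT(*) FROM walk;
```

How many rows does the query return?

Base: (test, dist=0).
Iteration 1: edges from {test} -> (init, dist=1), (lint, dist=1), (rollback, dist=1), (verify, dist=1).
Iteration 2: edges from {init,lint,rollback,verify} -> (init, dist=2).
Iteration 3: no outgoing edges from {init}; recursion stops.
Total rows emitted: 6.

6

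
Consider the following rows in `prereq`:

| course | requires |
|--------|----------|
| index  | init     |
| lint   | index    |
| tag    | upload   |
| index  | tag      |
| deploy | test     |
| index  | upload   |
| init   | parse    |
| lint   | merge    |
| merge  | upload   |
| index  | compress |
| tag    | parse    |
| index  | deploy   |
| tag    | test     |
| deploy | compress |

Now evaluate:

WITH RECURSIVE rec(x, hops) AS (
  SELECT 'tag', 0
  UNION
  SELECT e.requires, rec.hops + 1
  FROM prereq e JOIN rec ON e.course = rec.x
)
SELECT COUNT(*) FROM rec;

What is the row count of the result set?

Base: (tag, hops=0).
Iteration 1: edges from {tag} -> (parse, hops=1), (test, hops=1), (upload, hops=1).
Iteration 2: no outgoing edges from {parse,test,upload}; recursion stops.
Total rows emitted: 4.

4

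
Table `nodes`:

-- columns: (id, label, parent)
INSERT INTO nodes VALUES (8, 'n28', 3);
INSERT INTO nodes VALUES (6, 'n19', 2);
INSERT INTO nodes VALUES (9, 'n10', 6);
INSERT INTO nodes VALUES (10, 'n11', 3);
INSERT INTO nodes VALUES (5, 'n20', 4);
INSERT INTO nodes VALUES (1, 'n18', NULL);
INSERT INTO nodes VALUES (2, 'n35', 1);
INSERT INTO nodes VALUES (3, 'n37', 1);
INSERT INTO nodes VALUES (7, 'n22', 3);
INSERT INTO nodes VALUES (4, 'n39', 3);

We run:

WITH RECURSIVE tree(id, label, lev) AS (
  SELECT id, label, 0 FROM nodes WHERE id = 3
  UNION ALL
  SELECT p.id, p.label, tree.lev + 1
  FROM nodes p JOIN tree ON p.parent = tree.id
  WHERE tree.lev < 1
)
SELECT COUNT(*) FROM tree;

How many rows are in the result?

Base: id=3 (n37) at lev 0.
Iteration 1: rows with parent in {3} -> n39 (id 4, lev 1), n22 (id 7, lev 1), n28 (id 8, lev 1), n11 (id 10, lev 1).
Iteration 2: lev < 1 fails for all current rows; recursion stops.
Total rows emitted: 5.

5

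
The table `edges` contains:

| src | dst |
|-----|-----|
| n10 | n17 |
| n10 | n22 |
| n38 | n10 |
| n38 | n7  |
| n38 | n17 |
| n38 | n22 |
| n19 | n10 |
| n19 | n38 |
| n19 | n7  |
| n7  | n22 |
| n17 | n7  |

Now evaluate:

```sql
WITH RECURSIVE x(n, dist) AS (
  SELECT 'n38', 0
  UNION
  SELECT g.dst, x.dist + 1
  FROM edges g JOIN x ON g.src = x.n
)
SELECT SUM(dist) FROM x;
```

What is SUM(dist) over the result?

20

Base: (n38, dist=0).
Iteration 1: edges from {n38} -> (n10, dist=1), (n17, dist=1), (n22, dist=1), (n7, dist=1).
Iteration 2: edges from {n10,n17,n22,n7} -> (n17, dist=2), (n22, dist=2), (n7, dist=2). [UNION drops 1 duplicate row(s)]
Iteration 3: edges from {n17,n22,n7} -> (n22, dist=3), (n7, dist=3).
Iteration 4: edges from {n22,n7} -> (n22, dist=4).
Iteration 5: no outgoing edges from {n22}; recursion stops.
SUM(dist) = 0 + 1 + 1 + 1 + 1 + 2 + 2 + 2 + 3 + 3 + 4 = 20.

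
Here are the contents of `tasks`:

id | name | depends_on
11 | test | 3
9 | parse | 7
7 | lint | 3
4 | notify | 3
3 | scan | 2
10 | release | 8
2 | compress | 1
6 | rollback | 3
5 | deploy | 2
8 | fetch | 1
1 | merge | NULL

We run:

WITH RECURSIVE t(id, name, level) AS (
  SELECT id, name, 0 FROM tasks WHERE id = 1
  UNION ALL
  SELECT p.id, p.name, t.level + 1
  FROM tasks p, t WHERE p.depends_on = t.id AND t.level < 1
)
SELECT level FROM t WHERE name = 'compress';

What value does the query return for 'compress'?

1

Base: id=1 (merge) at level 0.
Iteration 1: rows with depends_on in {1} -> compress (id 2, level 1), fetch (id 8, level 1).
Iteration 2: level < 1 fails for all current rows; recursion stops.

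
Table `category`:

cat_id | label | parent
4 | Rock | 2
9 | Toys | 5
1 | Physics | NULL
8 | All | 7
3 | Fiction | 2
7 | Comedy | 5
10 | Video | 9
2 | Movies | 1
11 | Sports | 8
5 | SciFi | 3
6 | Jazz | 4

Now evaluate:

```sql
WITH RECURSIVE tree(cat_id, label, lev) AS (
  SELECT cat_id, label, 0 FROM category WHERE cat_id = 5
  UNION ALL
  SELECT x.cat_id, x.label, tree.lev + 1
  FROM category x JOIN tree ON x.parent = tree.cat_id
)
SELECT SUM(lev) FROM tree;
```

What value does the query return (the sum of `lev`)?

Base: cat_id=5 (SciFi) at lev 0.
Iteration 1: rows with parent in {5} -> Comedy (id 7, lev 1), Toys (id 9, lev 1).
Iteration 2: rows with parent in {7,9} -> All (id 8, lev 2), Video (id 10, lev 2).
Iteration 3: rows with parent in {8,10} -> Sports (id 11, lev 3).
Iteration 4: no rows with parent in {11}; recursion stops.
SUM(lev) = 0 + 1 + 1 + 2 + 2 + 3 = 9.

9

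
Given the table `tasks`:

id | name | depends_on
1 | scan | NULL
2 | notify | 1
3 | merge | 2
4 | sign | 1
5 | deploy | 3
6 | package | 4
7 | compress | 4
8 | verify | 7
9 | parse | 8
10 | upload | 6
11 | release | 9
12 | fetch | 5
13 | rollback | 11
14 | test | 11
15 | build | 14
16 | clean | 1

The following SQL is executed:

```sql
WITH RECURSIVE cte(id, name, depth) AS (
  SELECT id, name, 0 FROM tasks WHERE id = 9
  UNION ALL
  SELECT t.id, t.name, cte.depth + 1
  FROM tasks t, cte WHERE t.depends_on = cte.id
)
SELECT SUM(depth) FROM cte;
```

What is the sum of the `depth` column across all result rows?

Base: id=9 (parse) at depth 0.
Iteration 1: rows with depends_on in {9} -> release (id 11, depth 1).
Iteration 2: rows with depends_on in {11} -> rollback (id 13, depth 2), test (id 14, depth 2).
Iteration 3: rows with depends_on in {13,14} -> build (id 15, depth 3).
Iteration 4: no rows with depends_on in {15}; recursion stops.
SUM(depth) = 0 + 1 + 2 + 2 + 3 = 8.

8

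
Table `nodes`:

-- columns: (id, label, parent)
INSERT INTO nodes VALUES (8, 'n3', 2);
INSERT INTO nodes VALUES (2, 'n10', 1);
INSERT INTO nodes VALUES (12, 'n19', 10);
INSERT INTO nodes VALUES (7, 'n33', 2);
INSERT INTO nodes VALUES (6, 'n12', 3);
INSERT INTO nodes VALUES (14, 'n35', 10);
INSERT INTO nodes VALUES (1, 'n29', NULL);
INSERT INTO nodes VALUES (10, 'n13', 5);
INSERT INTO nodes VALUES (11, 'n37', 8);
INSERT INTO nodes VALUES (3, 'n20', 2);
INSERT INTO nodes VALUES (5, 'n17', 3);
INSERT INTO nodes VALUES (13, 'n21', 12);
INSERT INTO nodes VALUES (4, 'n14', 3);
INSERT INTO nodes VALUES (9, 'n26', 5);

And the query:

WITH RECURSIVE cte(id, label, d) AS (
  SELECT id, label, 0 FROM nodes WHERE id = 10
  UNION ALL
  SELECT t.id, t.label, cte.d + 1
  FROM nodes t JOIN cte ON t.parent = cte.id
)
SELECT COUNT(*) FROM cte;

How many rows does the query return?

4

Base: id=10 (n13) at d 0.
Iteration 1: rows with parent in {10} -> n19 (id 12, d 1), n35 (id 14, d 1).
Iteration 2: rows with parent in {12,14} -> n21 (id 13, d 2).
Iteration 3: no rows with parent in {13}; recursion stops.
Total rows emitted: 4.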